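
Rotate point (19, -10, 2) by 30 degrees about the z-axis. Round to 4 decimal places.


x' = 19*cos(30) - -10*sin(30) = 21.4545
y' = 19*sin(30) + -10*cos(30) = 0.8397
z' = 2

(21.4545, 0.8397, 2)


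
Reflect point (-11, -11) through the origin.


Reflection through origin: (x, y) -> (-x, -y)
(-11, -11) -> (11, 11)

(11, 11)


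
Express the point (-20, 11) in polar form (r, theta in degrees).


r = sqrt((-20)^2 + 11^2) = 22.8254
theta = atan2(11, -20) = 151.1892 degrees

r = 22.8254, theta = 151.1892 degrees


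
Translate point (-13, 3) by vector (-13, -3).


Translation: (x+dx, y+dy) = (-13+-13, 3+-3) = (-26, 0)

(-26, 0)


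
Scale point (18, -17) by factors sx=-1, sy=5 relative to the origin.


Scaling: (x*sx, y*sy) = (18*-1, -17*5) = (-18, -85)

(-18, -85)


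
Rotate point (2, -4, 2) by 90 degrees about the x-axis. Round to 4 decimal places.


x' = 2
y' = -4*cos(90) - 2*sin(90) = -2
z' = -4*sin(90) + 2*cos(90) = -4

(2, -2, -4)


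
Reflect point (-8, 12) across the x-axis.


Reflection across x-axis: (x, y) -> (x, -y)
(-8, 12) -> (-8, -12)

(-8, -12)


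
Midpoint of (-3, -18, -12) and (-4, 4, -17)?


Midpoint = ((-3+-4)/2, (-18+4)/2, (-12+-17)/2) = (-3.5, -7, -14.5)

(-3.5, -7, -14.5)


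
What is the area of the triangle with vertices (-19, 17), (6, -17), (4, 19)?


Area = |x1(y2-y3) + x2(y3-y1) + x3(y1-y2)| / 2
= |-19*(-17-19) + 6*(19-17) + 4*(17--17)| / 2
= 416

416


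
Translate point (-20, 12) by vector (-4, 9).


Translation: (x+dx, y+dy) = (-20+-4, 12+9) = (-24, 21)

(-24, 21)


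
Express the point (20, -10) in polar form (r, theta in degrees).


r = sqrt(20^2 + (-10)^2) = 22.3607
theta = atan2(-10, 20) = 333.4349 degrees

r = 22.3607, theta = 333.4349 degrees


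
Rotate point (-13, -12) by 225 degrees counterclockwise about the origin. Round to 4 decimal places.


x' = -13*cos(225) - -12*sin(225) = 0.7071
y' = -13*sin(225) + -12*cos(225) = 17.6777

(0.7071, 17.6777)


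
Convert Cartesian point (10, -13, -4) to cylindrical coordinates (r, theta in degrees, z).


r = sqrt(10^2 + (-13)^2) = 16.4012
theta = atan2(-13, 10) = 307.5686 deg
z = -4

r = 16.4012, theta = 307.5686 deg, z = -4


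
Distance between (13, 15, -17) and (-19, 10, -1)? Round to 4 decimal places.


d = sqrt((-19-13)^2 + (10-15)^2 + (-1--17)^2) = 36.1248

36.1248


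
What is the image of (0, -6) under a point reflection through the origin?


Reflection through origin: (x, y) -> (-x, -y)
(0, -6) -> (0, 6)

(0, 6)


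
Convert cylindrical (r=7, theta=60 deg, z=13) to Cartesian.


x = 7 * cos(60) = 3.5
y = 7 * sin(60) = 6.0622
z = 13

(3.5, 6.0622, 13)


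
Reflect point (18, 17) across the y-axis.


Reflection across y-axis: (x, y) -> (-x, y)
(18, 17) -> (-18, 17)

(-18, 17)


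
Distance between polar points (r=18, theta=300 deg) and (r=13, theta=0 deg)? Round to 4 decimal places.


d = sqrt(r1^2 + r2^2 - 2*r1*r2*cos(t2-t1))
d = sqrt(18^2 + 13^2 - 2*18*13*cos(0-300)) = 16.0935

16.0935


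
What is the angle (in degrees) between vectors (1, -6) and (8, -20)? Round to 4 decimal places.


dot = 1*8 + -6*-20 = 128
|u| = 6.0828, |v| = 21.5407
cos(angle) = 0.9769
angle = 12.3391 degrees

12.3391 degrees


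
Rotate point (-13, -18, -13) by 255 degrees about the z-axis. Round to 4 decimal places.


x' = -13*cos(255) - -18*sin(255) = -14.022
y' = -13*sin(255) + -18*cos(255) = 17.2158
z' = -13

(-14.022, 17.2158, -13)


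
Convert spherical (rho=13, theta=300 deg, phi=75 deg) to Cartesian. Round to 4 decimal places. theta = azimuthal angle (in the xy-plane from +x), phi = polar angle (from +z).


x = 13 * sin(75) * cos(300) = 6.2785
y = 13 * sin(75) * sin(300) = -10.8747
z = 13 * cos(75) = 3.3646

(6.2785, -10.8747, 3.3646)


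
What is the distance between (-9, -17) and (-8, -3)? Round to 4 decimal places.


d = sqrt((-8--9)^2 + (-3--17)^2) = 14.0357

14.0357


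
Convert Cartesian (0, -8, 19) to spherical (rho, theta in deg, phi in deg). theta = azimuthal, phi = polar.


rho = sqrt(0^2 + (-8)^2 + 19^2) = 20.6155
theta = atan2(-8, 0) = 270 deg
phi = acos(19/20.6155) = 22.8337 deg

rho = 20.6155, theta = 270 deg, phi = 22.8337 deg


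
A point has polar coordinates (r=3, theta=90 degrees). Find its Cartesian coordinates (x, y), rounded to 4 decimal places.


x = 3 * cos(90) = 0
y = 3 * sin(90) = 3

(0, 3)


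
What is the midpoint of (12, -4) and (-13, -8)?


Midpoint = ((12+-13)/2, (-4+-8)/2) = (-0.5, -6)

(-0.5, -6)


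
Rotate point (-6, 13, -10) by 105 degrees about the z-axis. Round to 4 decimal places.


x' = -6*cos(105) - 13*sin(105) = -11.0041
y' = -6*sin(105) + 13*cos(105) = -9.1602
z' = -10

(-11.0041, -9.1602, -10)


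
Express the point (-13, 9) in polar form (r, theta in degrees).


r = sqrt((-13)^2 + 9^2) = 15.8114
theta = atan2(9, -13) = 145.3048 degrees

r = 15.8114, theta = 145.3048 degrees


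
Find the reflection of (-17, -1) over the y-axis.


Reflection across y-axis: (x, y) -> (-x, y)
(-17, -1) -> (17, -1)

(17, -1)


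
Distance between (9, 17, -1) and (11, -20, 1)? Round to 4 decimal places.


d = sqrt((11-9)^2 + (-20-17)^2 + (1--1)^2) = 37.108

37.108


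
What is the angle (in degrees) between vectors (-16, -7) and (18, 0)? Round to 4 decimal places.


dot = -16*18 + -7*0 = -288
|u| = 17.4642, |v| = 18
cos(angle) = -0.9162
angle = 156.3706 degrees

156.3706 degrees


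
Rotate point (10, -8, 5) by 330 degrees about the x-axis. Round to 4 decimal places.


x' = 10
y' = -8*cos(330) - 5*sin(330) = -4.4282
z' = -8*sin(330) + 5*cos(330) = 8.3301

(10, -4.4282, 8.3301)


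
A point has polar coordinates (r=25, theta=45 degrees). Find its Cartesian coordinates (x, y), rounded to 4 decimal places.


x = 25 * cos(45) = 17.6777
y = 25 * sin(45) = 17.6777

(17.6777, 17.6777)


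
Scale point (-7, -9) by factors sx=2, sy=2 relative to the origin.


Scaling: (x*sx, y*sy) = (-7*2, -9*2) = (-14, -18)

(-14, -18)


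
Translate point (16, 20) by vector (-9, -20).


Translation: (x+dx, y+dy) = (16+-9, 20+-20) = (7, 0)

(7, 0)


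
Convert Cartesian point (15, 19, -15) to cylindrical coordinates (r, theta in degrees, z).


r = sqrt(15^2 + 19^2) = 24.2074
theta = atan2(19, 15) = 51.7098 deg
z = -15

r = 24.2074, theta = 51.7098 deg, z = -15


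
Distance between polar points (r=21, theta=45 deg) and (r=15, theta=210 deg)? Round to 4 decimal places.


d = sqrt(r1^2 + r2^2 - 2*r1*r2*cos(t2-t1))
d = sqrt(21^2 + 15^2 - 2*21*15*cos(210-45)) = 35.7006

35.7006


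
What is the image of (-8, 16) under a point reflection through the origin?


Reflection through origin: (x, y) -> (-x, -y)
(-8, 16) -> (8, -16)

(8, -16)


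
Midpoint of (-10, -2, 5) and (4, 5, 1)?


Midpoint = ((-10+4)/2, (-2+5)/2, (5+1)/2) = (-3, 1.5, 3)

(-3, 1.5, 3)


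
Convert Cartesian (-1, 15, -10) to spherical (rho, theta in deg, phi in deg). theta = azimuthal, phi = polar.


rho = sqrt((-1)^2 + 15^2 + (-10)^2) = 18.0555
theta = atan2(15, -1) = 93.8141 deg
phi = acos(-10/18.0555) = 123.6315 deg

rho = 18.0555, theta = 93.8141 deg, phi = 123.6315 deg


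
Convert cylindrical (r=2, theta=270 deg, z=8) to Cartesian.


x = 2 * cos(270) = 0
y = 2 * sin(270) = -2
z = 8

(0, -2, 8)


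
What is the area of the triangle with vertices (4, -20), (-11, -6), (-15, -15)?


Area = |x1(y2-y3) + x2(y3-y1) + x3(y1-y2)| / 2
= |4*(-6--15) + -11*(-15--20) + -15*(-20--6)| / 2
= 95.5

95.5


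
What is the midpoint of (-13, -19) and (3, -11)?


Midpoint = ((-13+3)/2, (-19+-11)/2) = (-5, -15)

(-5, -15)


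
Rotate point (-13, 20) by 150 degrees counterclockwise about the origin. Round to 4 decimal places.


x' = -13*cos(150) - 20*sin(150) = 1.2583
y' = -13*sin(150) + 20*cos(150) = -23.8205

(1.2583, -23.8205)


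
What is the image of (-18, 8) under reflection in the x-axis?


Reflection across x-axis: (x, y) -> (x, -y)
(-18, 8) -> (-18, -8)

(-18, -8)


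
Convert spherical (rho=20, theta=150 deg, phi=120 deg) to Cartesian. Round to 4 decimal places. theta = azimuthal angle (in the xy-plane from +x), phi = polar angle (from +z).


x = 20 * sin(120) * cos(150) = -15
y = 20 * sin(120) * sin(150) = 8.6603
z = 20 * cos(120) = -10

(-15, 8.6603, -10)


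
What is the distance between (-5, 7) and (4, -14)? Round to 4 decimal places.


d = sqrt((4--5)^2 + (-14-7)^2) = 22.8473

22.8473


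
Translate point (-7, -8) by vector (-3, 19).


Translation: (x+dx, y+dy) = (-7+-3, -8+19) = (-10, 11)

(-10, 11)


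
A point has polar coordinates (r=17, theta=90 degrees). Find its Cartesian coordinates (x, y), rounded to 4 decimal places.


x = 17 * cos(90) = 0
y = 17 * sin(90) = 17

(0, 17)


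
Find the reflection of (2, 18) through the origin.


Reflection through origin: (x, y) -> (-x, -y)
(2, 18) -> (-2, -18)

(-2, -18)


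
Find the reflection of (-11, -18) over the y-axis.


Reflection across y-axis: (x, y) -> (-x, y)
(-11, -18) -> (11, -18)

(11, -18)


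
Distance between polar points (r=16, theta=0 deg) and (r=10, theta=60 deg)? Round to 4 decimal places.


d = sqrt(r1^2 + r2^2 - 2*r1*r2*cos(t2-t1))
d = sqrt(16^2 + 10^2 - 2*16*10*cos(60-0)) = 14

14


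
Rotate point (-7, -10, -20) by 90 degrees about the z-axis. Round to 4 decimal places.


x' = -7*cos(90) - -10*sin(90) = 10
y' = -7*sin(90) + -10*cos(90) = -7
z' = -20

(10, -7, -20)


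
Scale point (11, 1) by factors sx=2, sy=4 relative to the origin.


Scaling: (x*sx, y*sy) = (11*2, 1*4) = (22, 4)

(22, 4)


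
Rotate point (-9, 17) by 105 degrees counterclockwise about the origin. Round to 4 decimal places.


x' = -9*cos(105) - 17*sin(105) = -14.0914
y' = -9*sin(105) + 17*cos(105) = -13.0933

(-14.0914, -13.0933)


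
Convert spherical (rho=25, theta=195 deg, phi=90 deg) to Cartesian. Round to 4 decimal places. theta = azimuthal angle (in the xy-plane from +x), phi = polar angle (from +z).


x = 25 * sin(90) * cos(195) = -24.1481
y = 25 * sin(90) * sin(195) = -6.4705
z = 25 * cos(90) = 0

(-24.1481, -6.4705, 0)


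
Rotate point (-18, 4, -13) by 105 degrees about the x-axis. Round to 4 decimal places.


x' = -18
y' = 4*cos(105) - -13*sin(105) = 11.5218
z' = 4*sin(105) + -13*cos(105) = 7.2284

(-18, 11.5218, 7.2284)


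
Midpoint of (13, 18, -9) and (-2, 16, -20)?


Midpoint = ((13+-2)/2, (18+16)/2, (-9+-20)/2) = (5.5, 17, -14.5)

(5.5, 17, -14.5)


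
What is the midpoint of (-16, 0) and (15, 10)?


Midpoint = ((-16+15)/2, (0+10)/2) = (-0.5, 5)

(-0.5, 5)


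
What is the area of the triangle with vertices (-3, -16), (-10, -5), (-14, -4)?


Area = |x1(y2-y3) + x2(y3-y1) + x3(y1-y2)| / 2
= |-3*(-5--4) + -10*(-4--16) + -14*(-16--5)| / 2
= 18.5

18.5


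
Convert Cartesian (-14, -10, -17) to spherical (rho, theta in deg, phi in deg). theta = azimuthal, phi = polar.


rho = sqrt((-14)^2 + (-10)^2 + (-17)^2) = 24.1868
theta = atan2(-10, -14) = 215.5377 deg
phi = acos(-17/24.1868) = 134.6572 deg

rho = 24.1868, theta = 215.5377 deg, phi = 134.6572 deg


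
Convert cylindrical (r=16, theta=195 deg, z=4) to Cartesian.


x = 16 * cos(195) = -15.4548
y = 16 * sin(195) = -4.1411
z = 4

(-15.4548, -4.1411, 4)


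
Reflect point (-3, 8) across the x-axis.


Reflection across x-axis: (x, y) -> (x, -y)
(-3, 8) -> (-3, -8)

(-3, -8)


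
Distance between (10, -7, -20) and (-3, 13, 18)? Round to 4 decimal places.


d = sqrt((-3-10)^2 + (13--7)^2 + (18--20)^2) = 44.8665

44.8665


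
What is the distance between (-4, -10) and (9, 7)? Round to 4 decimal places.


d = sqrt((9--4)^2 + (7--10)^2) = 21.4009

21.4009


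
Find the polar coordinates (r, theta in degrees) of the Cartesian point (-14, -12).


r = sqrt((-14)^2 + (-12)^2) = 18.4391
theta = atan2(-12, -14) = 220.6013 degrees

r = 18.4391, theta = 220.6013 degrees


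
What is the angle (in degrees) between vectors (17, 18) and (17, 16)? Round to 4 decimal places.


dot = 17*17 + 18*16 = 577
|u| = 24.7588, |v| = 23.3452
cos(angle) = 0.9983
angle = 3.3723 degrees

3.3723 degrees


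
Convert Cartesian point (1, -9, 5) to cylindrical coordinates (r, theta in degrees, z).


r = sqrt(1^2 + (-9)^2) = 9.0554
theta = atan2(-9, 1) = 276.3402 deg
z = 5

r = 9.0554, theta = 276.3402 deg, z = 5


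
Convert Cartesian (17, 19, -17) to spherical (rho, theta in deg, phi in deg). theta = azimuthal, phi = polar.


rho = sqrt(17^2 + 19^2 + (-17)^2) = 30.6431
theta = atan2(19, 17) = 48.1798 deg
phi = acos(-17/30.6431) = 123.6952 deg

rho = 30.6431, theta = 48.1798 deg, phi = 123.6952 deg


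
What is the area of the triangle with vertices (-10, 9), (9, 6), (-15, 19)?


Area = |x1(y2-y3) + x2(y3-y1) + x3(y1-y2)| / 2
= |-10*(6-19) + 9*(19-9) + -15*(9-6)| / 2
= 87.5

87.5


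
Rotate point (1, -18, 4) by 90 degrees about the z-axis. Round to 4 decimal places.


x' = 1*cos(90) - -18*sin(90) = 18
y' = 1*sin(90) + -18*cos(90) = 1
z' = 4

(18, 1, 4)


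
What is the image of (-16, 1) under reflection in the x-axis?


Reflection across x-axis: (x, y) -> (x, -y)
(-16, 1) -> (-16, -1)

(-16, -1)


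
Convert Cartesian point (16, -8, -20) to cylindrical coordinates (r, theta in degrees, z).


r = sqrt(16^2 + (-8)^2) = 17.8885
theta = atan2(-8, 16) = 333.4349 deg
z = -20

r = 17.8885, theta = 333.4349 deg, z = -20


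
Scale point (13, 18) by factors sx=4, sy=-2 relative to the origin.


Scaling: (x*sx, y*sy) = (13*4, 18*-2) = (52, -36)

(52, -36)


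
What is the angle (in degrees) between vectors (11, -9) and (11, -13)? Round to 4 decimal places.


dot = 11*11 + -9*-13 = 238
|u| = 14.2127, |v| = 17.0294
cos(angle) = 0.9833
angle = 10.4742 degrees

10.4742 degrees


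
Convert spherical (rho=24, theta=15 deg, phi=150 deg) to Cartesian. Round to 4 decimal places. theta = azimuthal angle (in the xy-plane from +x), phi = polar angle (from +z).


x = 24 * sin(150) * cos(15) = 11.5911
y = 24 * sin(150) * sin(15) = 3.1058
z = 24 * cos(150) = -20.7846

(11.5911, 3.1058, -20.7846)


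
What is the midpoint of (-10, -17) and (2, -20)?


Midpoint = ((-10+2)/2, (-17+-20)/2) = (-4, -18.5)

(-4, -18.5)


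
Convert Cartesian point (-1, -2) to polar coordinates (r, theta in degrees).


r = sqrt((-1)^2 + (-2)^2) = 2.2361
theta = atan2(-2, -1) = 243.4349 degrees

r = 2.2361, theta = 243.4349 degrees


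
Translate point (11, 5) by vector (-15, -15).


Translation: (x+dx, y+dy) = (11+-15, 5+-15) = (-4, -10)

(-4, -10)


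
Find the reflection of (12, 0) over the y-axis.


Reflection across y-axis: (x, y) -> (-x, y)
(12, 0) -> (-12, 0)

(-12, 0)


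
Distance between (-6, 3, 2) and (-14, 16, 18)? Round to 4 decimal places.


d = sqrt((-14--6)^2 + (16-3)^2 + (18-2)^2) = 22.1133

22.1133


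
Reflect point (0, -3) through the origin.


Reflection through origin: (x, y) -> (-x, -y)
(0, -3) -> (0, 3)

(0, 3)


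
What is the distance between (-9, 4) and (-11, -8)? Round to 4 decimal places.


d = sqrt((-11--9)^2 + (-8-4)^2) = 12.1655

12.1655


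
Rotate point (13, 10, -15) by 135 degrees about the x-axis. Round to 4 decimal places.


x' = 13
y' = 10*cos(135) - -15*sin(135) = 3.5355
z' = 10*sin(135) + -15*cos(135) = 17.6777

(13, 3.5355, 17.6777)


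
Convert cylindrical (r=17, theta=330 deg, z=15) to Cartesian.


x = 17 * cos(330) = 14.7224
y = 17 * sin(330) = -8.5
z = 15

(14.7224, -8.5, 15)


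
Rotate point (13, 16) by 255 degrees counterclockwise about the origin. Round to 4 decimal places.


x' = 13*cos(255) - 16*sin(255) = 12.0902
y' = 13*sin(255) + 16*cos(255) = -16.6981

(12.0902, -16.6981)


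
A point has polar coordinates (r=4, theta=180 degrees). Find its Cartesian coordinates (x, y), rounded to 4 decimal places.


x = 4 * cos(180) = -4
y = 4 * sin(180) = 0

(-4, 0)


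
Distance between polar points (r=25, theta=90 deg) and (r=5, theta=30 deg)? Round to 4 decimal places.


d = sqrt(r1^2 + r2^2 - 2*r1*r2*cos(t2-t1))
d = sqrt(25^2 + 5^2 - 2*25*5*cos(30-90)) = 22.9129

22.9129


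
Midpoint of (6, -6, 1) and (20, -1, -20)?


Midpoint = ((6+20)/2, (-6+-1)/2, (1+-20)/2) = (13, -3.5, -9.5)

(13, -3.5, -9.5)


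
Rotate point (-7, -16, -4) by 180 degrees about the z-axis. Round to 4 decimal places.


x' = -7*cos(180) - -16*sin(180) = 7
y' = -7*sin(180) + -16*cos(180) = 16
z' = -4

(7, 16, -4)


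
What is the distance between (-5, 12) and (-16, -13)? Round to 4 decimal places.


d = sqrt((-16--5)^2 + (-13-12)^2) = 27.313

27.313


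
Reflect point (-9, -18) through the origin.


Reflection through origin: (x, y) -> (-x, -y)
(-9, -18) -> (9, 18)

(9, 18)


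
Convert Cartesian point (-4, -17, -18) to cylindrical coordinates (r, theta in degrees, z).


r = sqrt((-4)^2 + (-17)^2) = 17.4642
theta = atan2(-17, -4) = 256.7595 deg
z = -18

r = 17.4642, theta = 256.7595 deg, z = -18


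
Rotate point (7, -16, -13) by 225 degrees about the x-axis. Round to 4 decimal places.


x' = 7
y' = -16*cos(225) - -13*sin(225) = 2.1213
z' = -16*sin(225) + -13*cos(225) = 20.5061

(7, 2.1213, 20.5061)


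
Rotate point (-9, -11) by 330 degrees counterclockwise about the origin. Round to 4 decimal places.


x' = -9*cos(330) - -11*sin(330) = -13.2942
y' = -9*sin(330) + -11*cos(330) = -5.0263

(-13.2942, -5.0263)


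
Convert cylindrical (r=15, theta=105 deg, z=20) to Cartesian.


x = 15 * cos(105) = -3.8823
y = 15 * sin(105) = 14.4889
z = 20

(-3.8823, 14.4889, 20)


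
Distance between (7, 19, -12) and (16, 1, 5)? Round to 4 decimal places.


d = sqrt((16-7)^2 + (1-19)^2 + (5--12)^2) = 26.3439

26.3439


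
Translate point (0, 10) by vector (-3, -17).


Translation: (x+dx, y+dy) = (0+-3, 10+-17) = (-3, -7)

(-3, -7)


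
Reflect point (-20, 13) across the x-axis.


Reflection across x-axis: (x, y) -> (x, -y)
(-20, 13) -> (-20, -13)

(-20, -13)


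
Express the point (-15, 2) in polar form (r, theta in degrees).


r = sqrt((-15)^2 + 2^2) = 15.1327
theta = atan2(2, -15) = 172.4054 degrees

r = 15.1327, theta = 172.4054 degrees


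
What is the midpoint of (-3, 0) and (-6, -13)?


Midpoint = ((-3+-6)/2, (0+-13)/2) = (-4.5, -6.5)

(-4.5, -6.5)


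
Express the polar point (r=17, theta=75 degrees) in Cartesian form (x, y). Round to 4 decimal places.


x = 17 * cos(75) = 4.3999
y = 17 * sin(75) = 16.4207

(4.3999, 16.4207)


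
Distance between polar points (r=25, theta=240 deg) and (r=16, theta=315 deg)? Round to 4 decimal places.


d = sqrt(r1^2 + r2^2 - 2*r1*r2*cos(t2-t1))
d = sqrt(25^2 + 16^2 - 2*25*16*cos(315-240)) = 25.9604

25.9604


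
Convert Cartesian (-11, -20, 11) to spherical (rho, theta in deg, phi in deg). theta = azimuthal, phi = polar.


rho = sqrt((-11)^2 + (-20)^2 + 11^2) = 25.3377
theta = atan2(-20, -11) = 241.1892 deg
phi = acos(11/25.3377) = 64.2697 deg

rho = 25.3377, theta = 241.1892 deg, phi = 64.2697 deg


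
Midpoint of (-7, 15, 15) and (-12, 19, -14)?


Midpoint = ((-7+-12)/2, (15+19)/2, (15+-14)/2) = (-9.5, 17, 0.5)

(-9.5, 17, 0.5)


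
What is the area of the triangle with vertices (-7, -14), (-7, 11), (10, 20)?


Area = |x1(y2-y3) + x2(y3-y1) + x3(y1-y2)| / 2
= |-7*(11-20) + -7*(20--14) + 10*(-14-11)| / 2
= 212.5

212.5


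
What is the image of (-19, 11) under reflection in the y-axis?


Reflection across y-axis: (x, y) -> (-x, y)
(-19, 11) -> (19, 11)

(19, 11)


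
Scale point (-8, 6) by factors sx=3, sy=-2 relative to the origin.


Scaling: (x*sx, y*sy) = (-8*3, 6*-2) = (-24, -12)

(-24, -12)


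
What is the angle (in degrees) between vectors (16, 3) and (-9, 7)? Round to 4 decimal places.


dot = 16*-9 + 3*7 = -123
|u| = 16.2788, |v| = 11.4018
cos(angle) = -0.6627
angle = 131.5054 degrees

131.5054 degrees


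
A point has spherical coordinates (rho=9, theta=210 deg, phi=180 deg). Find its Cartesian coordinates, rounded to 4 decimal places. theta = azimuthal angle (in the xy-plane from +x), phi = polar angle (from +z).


x = 9 * sin(180) * cos(210) = 0
y = 9 * sin(180) * sin(210) = 0
z = 9 * cos(180) = -9

(0, 0, -9)


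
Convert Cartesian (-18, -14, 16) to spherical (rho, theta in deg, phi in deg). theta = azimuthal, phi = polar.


rho = sqrt((-18)^2 + (-14)^2 + 16^2) = 27.8568
theta = atan2(-14, -18) = 217.875 deg
phi = acos(16/27.8568) = 54.9447 deg

rho = 27.8568, theta = 217.875 deg, phi = 54.9447 deg


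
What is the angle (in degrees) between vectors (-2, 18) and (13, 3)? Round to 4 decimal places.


dot = -2*13 + 18*3 = 28
|u| = 18.1108, |v| = 13.3417
cos(angle) = 0.1159
angle = 83.3456 degrees

83.3456 degrees


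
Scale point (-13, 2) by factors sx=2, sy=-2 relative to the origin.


Scaling: (x*sx, y*sy) = (-13*2, 2*-2) = (-26, -4)

(-26, -4)


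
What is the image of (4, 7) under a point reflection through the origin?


Reflection through origin: (x, y) -> (-x, -y)
(4, 7) -> (-4, -7)

(-4, -7)


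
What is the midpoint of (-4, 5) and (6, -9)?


Midpoint = ((-4+6)/2, (5+-9)/2) = (1, -2)

(1, -2)


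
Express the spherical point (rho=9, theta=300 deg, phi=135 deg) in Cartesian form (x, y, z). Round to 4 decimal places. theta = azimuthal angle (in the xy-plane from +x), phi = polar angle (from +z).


x = 9 * sin(135) * cos(300) = 3.182
y = 9 * sin(135) * sin(300) = -5.5114
z = 9 * cos(135) = -6.364

(3.182, -5.5114, -6.364)


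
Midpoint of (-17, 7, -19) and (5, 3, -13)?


Midpoint = ((-17+5)/2, (7+3)/2, (-19+-13)/2) = (-6, 5, -16)

(-6, 5, -16)


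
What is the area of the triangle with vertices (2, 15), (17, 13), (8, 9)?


Area = |x1(y2-y3) + x2(y3-y1) + x3(y1-y2)| / 2
= |2*(13-9) + 17*(9-15) + 8*(15-13)| / 2
= 39

39


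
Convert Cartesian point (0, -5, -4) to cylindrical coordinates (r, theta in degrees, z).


r = sqrt(0^2 + (-5)^2) = 5
theta = atan2(-5, 0) = 270 deg
z = -4

r = 5, theta = 270 deg, z = -4


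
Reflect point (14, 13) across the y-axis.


Reflection across y-axis: (x, y) -> (-x, y)
(14, 13) -> (-14, 13)

(-14, 13)


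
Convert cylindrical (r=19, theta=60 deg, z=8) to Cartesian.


x = 19 * cos(60) = 9.5
y = 19 * sin(60) = 16.4545
z = 8

(9.5, 16.4545, 8)


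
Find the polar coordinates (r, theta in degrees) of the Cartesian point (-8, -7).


r = sqrt((-8)^2 + (-7)^2) = 10.6301
theta = atan2(-7, -8) = 221.1859 degrees

r = 10.6301, theta = 221.1859 degrees


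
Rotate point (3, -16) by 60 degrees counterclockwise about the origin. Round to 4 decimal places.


x' = 3*cos(60) - -16*sin(60) = 15.3564
y' = 3*sin(60) + -16*cos(60) = -5.4019

(15.3564, -5.4019)


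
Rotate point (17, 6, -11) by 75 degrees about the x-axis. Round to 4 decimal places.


x' = 17
y' = 6*cos(75) - -11*sin(75) = 12.1781
z' = 6*sin(75) + -11*cos(75) = 2.9485

(17, 12.1781, 2.9485)


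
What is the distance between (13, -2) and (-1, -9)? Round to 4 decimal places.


d = sqrt((-1-13)^2 + (-9--2)^2) = 15.6525

15.6525


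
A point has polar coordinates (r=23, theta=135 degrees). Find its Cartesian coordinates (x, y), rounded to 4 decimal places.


x = 23 * cos(135) = -16.2635
y = 23 * sin(135) = 16.2635

(-16.2635, 16.2635)


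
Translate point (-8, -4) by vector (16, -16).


Translation: (x+dx, y+dy) = (-8+16, -4+-16) = (8, -20)

(8, -20)


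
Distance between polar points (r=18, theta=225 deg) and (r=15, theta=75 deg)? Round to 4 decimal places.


d = sqrt(r1^2 + r2^2 - 2*r1*r2*cos(t2-t1))
d = sqrt(18^2 + 15^2 - 2*18*15*cos(75-225)) = 31.885

31.885


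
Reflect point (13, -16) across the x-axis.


Reflection across x-axis: (x, y) -> (x, -y)
(13, -16) -> (13, 16)

(13, 16)


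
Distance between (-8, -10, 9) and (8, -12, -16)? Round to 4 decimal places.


d = sqrt((8--8)^2 + (-12--10)^2 + (-16-9)^2) = 29.7489

29.7489


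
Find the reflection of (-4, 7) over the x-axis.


Reflection across x-axis: (x, y) -> (x, -y)
(-4, 7) -> (-4, -7)

(-4, -7)


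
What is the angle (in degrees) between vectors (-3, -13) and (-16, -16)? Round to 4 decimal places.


dot = -3*-16 + -13*-16 = 256
|u| = 13.3417, |v| = 22.6274
cos(angle) = 0.848
angle = 32.0054 degrees

32.0054 degrees


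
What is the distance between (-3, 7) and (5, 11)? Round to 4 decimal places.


d = sqrt((5--3)^2 + (11-7)^2) = 8.9443

8.9443


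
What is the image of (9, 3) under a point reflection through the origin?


Reflection through origin: (x, y) -> (-x, -y)
(9, 3) -> (-9, -3)

(-9, -3)


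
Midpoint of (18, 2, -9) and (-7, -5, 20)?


Midpoint = ((18+-7)/2, (2+-5)/2, (-9+20)/2) = (5.5, -1.5, 5.5)

(5.5, -1.5, 5.5)


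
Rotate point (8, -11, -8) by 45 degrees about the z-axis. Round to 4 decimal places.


x' = 8*cos(45) - -11*sin(45) = 13.435
y' = 8*sin(45) + -11*cos(45) = -2.1213
z' = -8

(13.435, -2.1213, -8)


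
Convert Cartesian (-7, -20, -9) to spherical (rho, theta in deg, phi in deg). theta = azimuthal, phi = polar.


rho = sqrt((-7)^2 + (-20)^2 + (-9)^2) = 23.0217
theta = atan2(-20, -7) = 250.71 deg
phi = acos(-9/23.0217) = 113.0127 deg

rho = 23.0217, theta = 250.71 deg, phi = 113.0127 deg


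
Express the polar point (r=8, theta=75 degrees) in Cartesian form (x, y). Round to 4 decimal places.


x = 8 * cos(75) = 2.0706
y = 8 * sin(75) = 7.7274

(2.0706, 7.7274)


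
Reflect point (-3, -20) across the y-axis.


Reflection across y-axis: (x, y) -> (-x, y)
(-3, -20) -> (3, -20)

(3, -20)


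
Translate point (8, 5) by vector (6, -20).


Translation: (x+dx, y+dy) = (8+6, 5+-20) = (14, -15)

(14, -15)


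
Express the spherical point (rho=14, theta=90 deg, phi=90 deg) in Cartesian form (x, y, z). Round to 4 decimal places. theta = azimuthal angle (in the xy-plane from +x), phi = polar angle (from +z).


x = 14 * sin(90) * cos(90) = 0
y = 14 * sin(90) * sin(90) = 14
z = 14 * cos(90) = 0

(0, 14, 0)


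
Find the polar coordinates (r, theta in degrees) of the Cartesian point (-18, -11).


r = sqrt((-18)^2 + (-11)^2) = 21.095
theta = atan2(-11, -18) = 211.4296 degrees

r = 21.095, theta = 211.4296 degrees


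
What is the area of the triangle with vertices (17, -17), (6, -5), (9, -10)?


Area = |x1(y2-y3) + x2(y3-y1) + x3(y1-y2)| / 2
= |17*(-5--10) + 6*(-10--17) + 9*(-17--5)| / 2
= 9.5

9.5


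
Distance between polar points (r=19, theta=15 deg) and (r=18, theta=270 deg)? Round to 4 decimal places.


d = sqrt(r1^2 + r2^2 - 2*r1*r2*cos(t2-t1))
d = sqrt(19^2 + 18^2 - 2*19*18*cos(270-15)) = 29.3604

29.3604


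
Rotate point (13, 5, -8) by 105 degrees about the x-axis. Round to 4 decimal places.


x' = 13
y' = 5*cos(105) - -8*sin(105) = 6.4333
z' = 5*sin(105) + -8*cos(105) = 6.9002

(13, 6.4333, 6.9002)


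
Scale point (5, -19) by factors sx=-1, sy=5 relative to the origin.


Scaling: (x*sx, y*sy) = (5*-1, -19*5) = (-5, -95)

(-5, -95)


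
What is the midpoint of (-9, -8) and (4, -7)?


Midpoint = ((-9+4)/2, (-8+-7)/2) = (-2.5, -7.5)

(-2.5, -7.5)


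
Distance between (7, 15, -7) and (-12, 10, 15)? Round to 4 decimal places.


d = sqrt((-12-7)^2 + (10-15)^2 + (15--7)^2) = 29.4958

29.4958


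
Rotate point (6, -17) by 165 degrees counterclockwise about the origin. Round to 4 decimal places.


x' = 6*cos(165) - -17*sin(165) = -1.3956
y' = 6*sin(165) + -17*cos(165) = 17.9737

(-1.3956, 17.9737)


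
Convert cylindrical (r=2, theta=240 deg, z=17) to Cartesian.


x = 2 * cos(240) = -1
y = 2 * sin(240) = -1.7321
z = 17

(-1, -1.7321, 17)


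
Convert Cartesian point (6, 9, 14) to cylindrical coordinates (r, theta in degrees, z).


r = sqrt(6^2 + 9^2) = 10.8167
theta = atan2(9, 6) = 56.3099 deg
z = 14

r = 10.8167, theta = 56.3099 deg, z = 14


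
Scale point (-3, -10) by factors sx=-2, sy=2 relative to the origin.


Scaling: (x*sx, y*sy) = (-3*-2, -10*2) = (6, -20)

(6, -20)


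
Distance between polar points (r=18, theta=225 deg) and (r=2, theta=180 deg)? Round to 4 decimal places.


d = sqrt(r1^2 + r2^2 - 2*r1*r2*cos(t2-t1))
d = sqrt(18^2 + 2^2 - 2*18*2*cos(180-225)) = 16.646

16.646


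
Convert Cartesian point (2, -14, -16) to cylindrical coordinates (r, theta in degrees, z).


r = sqrt(2^2 + (-14)^2) = 14.1421
theta = atan2(-14, 2) = 278.1301 deg
z = -16

r = 14.1421, theta = 278.1301 deg, z = -16


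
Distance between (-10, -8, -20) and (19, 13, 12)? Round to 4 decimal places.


d = sqrt((19--10)^2 + (13--8)^2 + (12--20)^2) = 48.0208

48.0208


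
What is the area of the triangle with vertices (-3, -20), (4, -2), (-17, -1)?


Area = |x1(y2-y3) + x2(y3-y1) + x3(y1-y2)| / 2
= |-3*(-2--1) + 4*(-1--20) + -17*(-20--2)| / 2
= 192.5

192.5


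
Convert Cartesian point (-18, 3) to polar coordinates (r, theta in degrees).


r = sqrt((-18)^2 + 3^2) = 18.2483
theta = atan2(3, -18) = 170.5377 degrees

r = 18.2483, theta = 170.5377 degrees


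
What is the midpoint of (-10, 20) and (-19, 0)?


Midpoint = ((-10+-19)/2, (20+0)/2) = (-14.5, 10)

(-14.5, 10)


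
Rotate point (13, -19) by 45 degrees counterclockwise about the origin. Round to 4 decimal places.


x' = 13*cos(45) - -19*sin(45) = 22.6274
y' = 13*sin(45) + -19*cos(45) = -4.2426

(22.6274, -4.2426)


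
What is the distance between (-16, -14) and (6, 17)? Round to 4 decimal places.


d = sqrt((6--16)^2 + (17--14)^2) = 38.0132

38.0132


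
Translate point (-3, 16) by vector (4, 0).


Translation: (x+dx, y+dy) = (-3+4, 16+0) = (1, 16)

(1, 16)


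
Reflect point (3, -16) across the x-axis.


Reflection across x-axis: (x, y) -> (x, -y)
(3, -16) -> (3, 16)

(3, 16)


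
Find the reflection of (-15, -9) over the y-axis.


Reflection across y-axis: (x, y) -> (-x, y)
(-15, -9) -> (15, -9)

(15, -9)


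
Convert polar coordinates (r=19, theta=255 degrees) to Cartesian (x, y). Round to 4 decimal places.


x = 19 * cos(255) = -4.9176
y = 19 * sin(255) = -18.3526

(-4.9176, -18.3526)


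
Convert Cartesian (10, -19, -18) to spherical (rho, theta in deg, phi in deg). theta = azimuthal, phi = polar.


rho = sqrt(10^2 + (-19)^2 + (-18)^2) = 28.0179
theta = atan2(-19, 10) = 297.7585 deg
phi = acos(-18/28.0179) = 129.9746 deg

rho = 28.0179, theta = 297.7585 deg, phi = 129.9746 deg


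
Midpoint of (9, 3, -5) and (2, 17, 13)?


Midpoint = ((9+2)/2, (3+17)/2, (-5+13)/2) = (5.5, 10, 4)

(5.5, 10, 4)


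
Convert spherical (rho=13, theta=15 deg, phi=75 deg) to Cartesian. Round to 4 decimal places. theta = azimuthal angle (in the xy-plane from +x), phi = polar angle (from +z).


x = 13 * sin(75) * cos(15) = 12.1292
y = 13 * sin(75) * sin(15) = 3.25
z = 13 * cos(75) = 3.3646

(12.1292, 3.25, 3.3646)


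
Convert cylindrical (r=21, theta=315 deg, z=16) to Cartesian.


x = 21 * cos(315) = 14.8492
y = 21 * sin(315) = -14.8492
z = 16

(14.8492, -14.8492, 16)


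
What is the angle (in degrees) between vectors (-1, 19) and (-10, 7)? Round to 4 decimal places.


dot = -1*-10 + 19*7 = 143
|u| = 19.0263, |v| = 12.2066
cos(angle) = 0.6157
angle = 51.9952 degrees

51.9952 degrees


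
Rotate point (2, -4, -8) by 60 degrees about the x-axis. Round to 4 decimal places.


x' = 2
y' = -4*cos(60) - -8*sin(60) = 4.9282
z' = -4*sin(60) + -8*cos(60) = -7.4641

(2, 4.9282, -7.4641)


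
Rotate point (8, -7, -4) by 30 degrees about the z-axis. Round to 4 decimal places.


x' = 8*cos(30) - -7*sin(30) = 10.4282
y' = 8*sin(30) + -7*cos(30) = -2.0622
z' = -4

(10.4282, -2.0622, -4)


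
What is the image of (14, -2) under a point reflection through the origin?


Reflection through origin: (x, y) -> (-x, -y)
(14, -2) -> (-14, 2)

(-14, 2)


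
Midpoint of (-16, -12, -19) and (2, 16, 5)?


Midpoint = ((-16+2)/2, (-12+16)/2, (-19+5)/2) = (-7, 2, -7)

(-7, 2, -7)


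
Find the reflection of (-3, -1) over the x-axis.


Reflection across x-axis: (x, y) -> (x, -y)
(-3, -1) -> (-3, 1)

(-3, 1)


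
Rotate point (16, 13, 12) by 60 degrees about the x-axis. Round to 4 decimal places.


x' = 16
y' = 13*cos(60) - 12*sin(60) = -3.8923
z' = 13*sin(60) + 12*cos(60) = 17.2583

(16, -3.8923, 17.2583)


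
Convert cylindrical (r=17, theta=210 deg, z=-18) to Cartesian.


x = 17 * cos(210) = -14.7224
y = 17 * sin(210) = -8.5
z = -18

(-14.7224, -8.5, -18)


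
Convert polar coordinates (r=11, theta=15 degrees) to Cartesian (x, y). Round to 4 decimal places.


x = 11 * cos(15) = 10.6252
y = 11 * sin(15) = 2.847

(10.6252, 2.847)


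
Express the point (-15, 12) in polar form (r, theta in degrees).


r = sqrt((-15)^2 + 12^2) = 19.2094
theta = atan2(12, -15) = 141.3402 degrees

r = 19.2094, theta = 141.3402 degrees


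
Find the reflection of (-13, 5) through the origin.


Reflection through origin: (x, y) -> (-x, -y)
(-13, 5) -> (13, -5)

(13, -5)


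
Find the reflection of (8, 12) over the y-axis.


Reflection across y-axis: (x, y) -> (-x, y)
(8, 12) -> (-8, 12)

(-8, 12)


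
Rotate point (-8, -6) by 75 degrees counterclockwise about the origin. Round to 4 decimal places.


x' = -8*cos(75) - -6*sin(75) = 3.725
y' = -8*sin(75) + -6*cos(75) = -9.2803

(3.725, -9.2803)


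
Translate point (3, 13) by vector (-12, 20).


Translation: (x+dx, y+dy) = (3+-12, 13+20) = (-9, 33)

(-9, 33)


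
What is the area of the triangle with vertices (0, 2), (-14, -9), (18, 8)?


Area = |x1(y2-y3) + x2(y3-y1) + x3(y1-y2)| / 2
= |0*(-9-8) + -14*(8-2) + 18*(2--9)| / 2
= 57

57


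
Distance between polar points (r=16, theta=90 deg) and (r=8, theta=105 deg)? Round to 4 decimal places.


d = sqrt(r1^2 + r2^2 - 2*r1*r2*cos(t2-t1))
d = sqrt(16^2 + 8^2 - 2*16*8*cos(105-90)) = 8.5278

8.5278


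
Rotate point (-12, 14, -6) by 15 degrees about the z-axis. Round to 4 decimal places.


x' = -12*cos(15) - 14*sin(15) = -15.2146
y' = -12*sin(15) + 14*cos(15) = 10.4171
z' = -6

(-15.2146, 10.4171, -6)


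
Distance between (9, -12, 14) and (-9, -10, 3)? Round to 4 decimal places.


d = sqrt((-9-9)^2 + (-10--12)^2 + (3-14)^2) = 21.1896

21.1896


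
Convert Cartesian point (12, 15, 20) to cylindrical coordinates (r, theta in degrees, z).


r = sqrt(12^2 + 15^2) = 19.2094
theta = atan2(15, 12) = 51.3402 deg
z = 20

r = 19.2094, theta = 51.3402 deg, z = 20


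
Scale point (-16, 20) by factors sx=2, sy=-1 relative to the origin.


Scaling: (x*sx, y*sy) = (-16*2, 20*-1) = (-32, -20)

(-32, -20)


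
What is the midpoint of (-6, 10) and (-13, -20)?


Midpoint = ((-6+-13)/2, (10+-20)/2) = (-9.5, -5)

(-9.5, -5)


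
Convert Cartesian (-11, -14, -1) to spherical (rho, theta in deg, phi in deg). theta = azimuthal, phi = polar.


rho = sqrt((-11)^2 + (-14)^2 + (-1)^2) = 17.8326
theta = atan2(-14, -11) = 231.8428 deg
phi = acos(-1/17.8326) = 93.2147 deg

rho = 17.8326, theta = 231.8428 deg, phi = 93.2147 deg


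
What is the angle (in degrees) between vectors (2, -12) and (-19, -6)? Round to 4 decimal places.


dot = 2*-19 + -12*-6 = 34
|u| = 12.1655, |v| = 19.9249
cos(angle) = 0.1403
angle = 81.9368 degrees

81.9368 degrees


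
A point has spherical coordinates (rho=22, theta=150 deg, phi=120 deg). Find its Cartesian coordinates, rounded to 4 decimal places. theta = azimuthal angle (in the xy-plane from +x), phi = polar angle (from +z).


x = 22 * sin(120) * cos(150) = -16.5
y = 22 * sin(120) * sin(150) = 9.5263
z = 22 * cos(120) = -11

(-16.5, 9.5263, -11)


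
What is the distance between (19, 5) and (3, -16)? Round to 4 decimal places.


d = sqrt((3-19)^2 + (-16-5)^2) = 26.4008

26.4008


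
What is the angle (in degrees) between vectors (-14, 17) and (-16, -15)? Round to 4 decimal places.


dot = -14*-16 + 17*-15 = -31
|u| = 22.0227, |v| = 21.9317
cos(angle) = -0.0642
angle = 93.6799 degrees

93.6799 degrees


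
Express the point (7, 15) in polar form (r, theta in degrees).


r = sqrt(7^2 + 15^2) = 16.5529
theta = atan2(15, 7) = 64.9831 degrees

r = 16.5529, theta = 64.9831 degrees


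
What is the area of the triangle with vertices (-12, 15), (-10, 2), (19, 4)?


Area = |x1(y2-y3) + x2(y3-y1) + x3(y1-y2)| / 2
= |-12*(2-4) + -10*(4-15) + 19*(15-2)| / 2
= 190.5

190.5


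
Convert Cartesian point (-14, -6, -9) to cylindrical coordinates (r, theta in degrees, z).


r = sqrt((-14)^2 + (-6)^2) = 15.2315
theta = atan2(-6, -14) = 203.1986 deg
z = -9

r = 15.2315, theta = 203.1986 deg, z = -9


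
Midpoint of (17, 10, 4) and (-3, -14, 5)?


Midpoint = ((17+-3)/2, (10+-14)/2, (4+5)/2) = (7, -2, 4.5)

(7, -2, 4.5)


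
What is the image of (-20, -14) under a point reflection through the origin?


Reflection through origin: (x, y) -> (-x, -y)
(-20, -14) -> (20, 14)

(20, 14)


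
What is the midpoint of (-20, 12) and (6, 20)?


Midpoint = ((-20+6)/2, (12+20)/2) = (-7, 16)

(-7, 16)


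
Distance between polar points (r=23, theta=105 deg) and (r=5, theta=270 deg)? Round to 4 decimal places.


d = sqrt(r1^2 + r2^2 - 2*r1*r2*cos(t2-t1))
d = sqrt(23^2 + 5^2 - 2*23*5*cos(270-105)) = 27.8597

27.8597


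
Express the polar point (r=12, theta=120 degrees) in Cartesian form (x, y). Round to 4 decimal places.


x = 12 * cos(120) = -6
y = 12 * sin(120) = 10.3923

(-6, 10.3923)


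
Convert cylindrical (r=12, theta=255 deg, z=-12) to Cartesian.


x = 12 * cos(255) = -3.1058
y = 12 * sin(255) = -11.5911
z = -12

(-3.1058, -11.5911, -12)


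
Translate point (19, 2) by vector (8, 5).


Translation: (x+dx, y+dy) = (19+8, 2+5) = (27, 7)

(27, 7)


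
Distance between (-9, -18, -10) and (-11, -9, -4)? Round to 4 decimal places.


d = sqrt((-11--9)^2 + (-9--18)^2 + (-4--10)^2) = 11

11


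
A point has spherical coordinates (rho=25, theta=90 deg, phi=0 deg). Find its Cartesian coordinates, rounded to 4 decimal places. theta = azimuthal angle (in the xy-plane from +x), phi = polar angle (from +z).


x = 25 * sin(0) * cos(90) = 0
y = 25 * sin(0) * sin(90) = 0
z = 25 * cos(0) = 25

(0, 0, 25)


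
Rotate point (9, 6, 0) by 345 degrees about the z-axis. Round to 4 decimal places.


x' = 9*cos(345) - 6*sin(345) = 10.2462
y' = 9*sin(345) + 6*cos(345) = 3.4662
z' = 0

(10.2462, 3.4662, 0)


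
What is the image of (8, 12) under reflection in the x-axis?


Reflection across x-axis: (x, y) -> (x, -y)
(8, 12) -> (8, -12)

(8, -12)


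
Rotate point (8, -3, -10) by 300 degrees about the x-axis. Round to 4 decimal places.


x' = 8
y' = -3*cos(300) - -10*sin(300) = -10.1603
z' = -3*sin(300) + -10*cos(300) = -2.4019

(8, -10.1603, -2.4019)


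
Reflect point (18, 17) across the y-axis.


Reflection across y-axis: (x, y) -> (-x, y)
(18, 17) -> (-18, 17)

(-18, 17)


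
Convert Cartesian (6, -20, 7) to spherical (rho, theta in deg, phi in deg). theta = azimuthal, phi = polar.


rho = sqrt(6^2 + (-20)^2 + 7^2) = 22.0227
theta = atan2(-20, 6) = 286.6992 deg
phi = acos(7/22.0227) = 71.4668 deg

rho = 22.0227, theta = 286.6992 deg, phi = 71.4668 deg


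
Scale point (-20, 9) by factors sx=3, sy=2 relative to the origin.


Scaling: (x*sx, y*sy) = (-20*3, 9*2) = (-60, 18)

(-60, 18)


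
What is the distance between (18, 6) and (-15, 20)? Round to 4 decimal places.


d = sqrt((-15-18)^2 + (20-6)^2) = 35.8469

35.8469


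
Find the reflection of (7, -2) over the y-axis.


Reflection across y-axis: (x, y) -> (-x, y)
(7, -2) -> (-7, -2)

(-7, -2)


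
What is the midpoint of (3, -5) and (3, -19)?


Midpoint = ((3+3)/2, (-5+-19)/2) = (3, -12)

(3, -12)


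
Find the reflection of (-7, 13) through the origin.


Reflection through origin: (x, y) -> (-x, -y)
(-7, 13) -> (7, -13)

(7, -13)
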